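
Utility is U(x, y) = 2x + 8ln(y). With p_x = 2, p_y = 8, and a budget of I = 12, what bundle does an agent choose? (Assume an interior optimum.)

x* = 2, y* = 1

MU_x = 2, MU_y = 8/y.
MRS = 2 ÷ (8/y).
Tangency: set MRS = p_x/p_y = 2/8 = 0.25.
MRS depends only on y: 0.25·y = 0.25 ⇒ y* = 0.25/0.25 = 1.
From the budget, 2·x = 12 − 8·1 = 4, so x* = 2.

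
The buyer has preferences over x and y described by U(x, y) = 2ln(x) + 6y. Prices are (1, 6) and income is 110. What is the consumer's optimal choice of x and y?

x* = 2, y* = 18

MU_x = 2/x, MU_y = 6.
MRS = 2/x ÷ 6.
Tangency: set MRS = p_x/p_y = 1/6.
MRS depends only on x: (1/3)/x = 1/6 ⇒ x* = (1/3)/(1/6) = 2.
From the budget, 6·y = 110 − 1·2 = 108, so y* = 18.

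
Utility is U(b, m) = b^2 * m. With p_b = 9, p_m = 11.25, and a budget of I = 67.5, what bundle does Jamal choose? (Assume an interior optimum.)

MU_b = 2·b·m and MU_m = b^2.
MRS = MU_b/MU_m = (2/1)·m/b.
Tangency: set MRS = p_b/p_m = 9/11.25 = 0.8.
So (2/1)·m/b = 0.8, i.e. m = 0.4·b.
Substitute into the budget 9·b + 11.25·m = 67.5: 13.5·b = 67.5, so b* = 5.
Then m* = 0.4·5 = 2.

b* = 5, m* = 2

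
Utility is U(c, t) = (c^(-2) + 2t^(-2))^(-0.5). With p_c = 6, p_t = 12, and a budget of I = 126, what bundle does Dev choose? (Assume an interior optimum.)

c* = 7, t* = 7

For CES with ρ = -2, MRS = (1/2)·(t/c)^3.
Tangency: set MRS = p_c/p_t = 6/12 = 0.5.
So (t/c)^3 = 1; taking the cube root, t/c = 1, i.e. t = c.
Substitute into the budget 6·c + 12·t = 126: 18·c = 126, so c* = 7 and t* = 7.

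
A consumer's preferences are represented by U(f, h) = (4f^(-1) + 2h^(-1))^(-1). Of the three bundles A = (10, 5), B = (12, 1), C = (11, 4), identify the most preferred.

Bundle A

Evaluate utility at each bundle:
U(A) = 1.250.
U(B) = 0.429.
U(C) = 1.158.
Highest utility is A, so A ≻ C ≻ B.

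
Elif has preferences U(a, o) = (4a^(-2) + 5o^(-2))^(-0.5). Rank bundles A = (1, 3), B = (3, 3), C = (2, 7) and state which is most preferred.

Evaluate utility at each bundle:
U(A) = 0.469.
U(B) = 1.000.
U(C) = 0.953.
Highest utility is B, so B ≻ C ≻ A.

Bundle B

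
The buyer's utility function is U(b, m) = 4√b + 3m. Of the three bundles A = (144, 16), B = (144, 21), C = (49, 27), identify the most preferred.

Evaluate utility at each bundle:
U(A) = 96.000.
U(B) = 111.000.
U(C) = 109.000.
Highest utility is B, so B ≻ C ≻ A.

Bundle B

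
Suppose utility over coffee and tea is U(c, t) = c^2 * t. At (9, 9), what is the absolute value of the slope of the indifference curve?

MRS = 2

MU_c = 2·c·t and MU_t = c^2.
MRS = MU_c/MU_t = (2/1)·t/c.
At (9, 9): MRS = 2.
The indifference curve has slope −2 at this bundle.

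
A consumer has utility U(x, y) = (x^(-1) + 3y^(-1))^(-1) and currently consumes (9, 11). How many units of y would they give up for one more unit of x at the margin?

MRS = 121/243

For CES with ρ = -1, MRS = (1/3)·(y/x)^2.
At (9, 11): MRS = 121/243.
That is, one extra unit of x is worth 121/243 units of y at the margin.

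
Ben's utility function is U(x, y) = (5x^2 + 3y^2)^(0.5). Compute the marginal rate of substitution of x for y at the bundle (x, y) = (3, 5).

MRS = 1

For CES with ρ = 2, MRS = (5/3)·(y/x)^(-1).
At (3, 5): MRS = 1.
The indifference curve has slope −1 at this bundle.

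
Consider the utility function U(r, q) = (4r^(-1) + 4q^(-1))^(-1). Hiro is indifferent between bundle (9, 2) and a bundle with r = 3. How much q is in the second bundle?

q = 3.6

U depends on (r, q) only through S = 4r^(-1) + 4q^(-1), so equal utility means equal S. At (9, 2): S = 22/9.
With r = 3: 4·3^(-1) = 4/3, so 4q^(-1) = 22/9 − 4/3 = 10/9, i.e. q^(-1) = 5/18.
Hence q = 1/(5/18) = 3.6.
Check: U(3, 3.6) = 0.4091.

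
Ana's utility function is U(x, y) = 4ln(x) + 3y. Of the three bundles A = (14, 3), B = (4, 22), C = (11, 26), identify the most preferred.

Evaluate utility at each bundle:
U(A) = 19.556.
U(B) = 71.545.
U(C) = 87.592.
Highest utility is C, so C ≻ B ≻ A.

Bundle C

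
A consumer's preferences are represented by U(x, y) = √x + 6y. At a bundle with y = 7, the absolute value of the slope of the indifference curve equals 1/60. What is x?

x = 25

MU_x = 1/(2√x), MU_y = 6.
MRS = 1/(2√x) ÷ 6.
MRS depends only on x: (1/12)/√x = 1/60 ⇒ √x = (1/12)/(1/60) = 5 ⇒ x = 25.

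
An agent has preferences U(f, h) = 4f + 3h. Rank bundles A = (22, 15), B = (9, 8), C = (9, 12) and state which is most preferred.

Bundle A

Evaluate utility at each bundle:
U(A) = 133.
U(B) = 60.
U(C) = 72.
Highest utility is A, so A ≻ C ≻ B.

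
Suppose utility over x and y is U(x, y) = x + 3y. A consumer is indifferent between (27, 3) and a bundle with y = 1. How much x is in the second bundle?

x = 33

U(27, 3) = 36.
Set U(x, 1) = 36 and solve.
x + 3·1 = 36 ⇒ x = 33 ⇒ x = 33.
Check: U(33, 1) = 36.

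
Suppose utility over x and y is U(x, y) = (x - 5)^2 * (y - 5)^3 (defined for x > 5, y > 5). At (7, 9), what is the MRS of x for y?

MRS = 4/3

MU_x = 2·(x−5)·(y−5)^3, MU_y = 3·(x−5)^2·(y−5)^2.
MRS = (2/3)·(y−5)/(x−5).
At (7, 9): MRS = 4/3.
The indifference curve has slope −4/3 at this bundle.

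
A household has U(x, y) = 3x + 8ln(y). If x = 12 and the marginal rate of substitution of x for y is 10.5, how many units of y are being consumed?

y = 28

MU_x = 3, MU_y = 8/y.
MRS = 3 ÷ (8/y).
MRS depends only on y: 0.375·y = 10.5 ⇒ y = 10.5/0.375 = 28.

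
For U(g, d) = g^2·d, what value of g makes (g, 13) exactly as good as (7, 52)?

U(7, 52) = 2548.
Set U(g, 13) = 2548 and solve.
With d = 13: g^2 = 2548/13 = 196; taking the square root, g = 14.
Check: U(14, 13) = 2548.

g = 14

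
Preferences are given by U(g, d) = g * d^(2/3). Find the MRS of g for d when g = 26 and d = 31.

MU_g = d^(2/3) and MU_d = 2/3·g·d^(-1/3).
MRS = MU_g/MU_d = (1.5)·d/g.
At (26, 31): MRS = 93/52.
So at (26, 31) the consumer would give up 93/52 units of d for one more unit of g.

MRS = 93/52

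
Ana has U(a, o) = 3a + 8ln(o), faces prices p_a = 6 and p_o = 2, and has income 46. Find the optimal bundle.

a* = 5, o* = 8

MU_a = 3, MU_o = 8/o.
MRS = 3 ÷ (8/o).
Tangency: set MRS = p_a/p_o = 6/2 = 3.
MRS depends only on o: 0.375·o = 3 ⇒ o* = 3/0.375 = 8.
From the budget, 6·a = 46 − 2·8 = 30, so a* = 5.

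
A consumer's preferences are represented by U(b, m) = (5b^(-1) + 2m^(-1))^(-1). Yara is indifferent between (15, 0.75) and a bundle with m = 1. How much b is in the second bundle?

b = 5

U depends on (b, m) only through S = 5b^(-1) + 2m^(-1), so equal utility means equal S. At (15, 0.75): S = 3.
With m = 1: 2·1^(-1) = 2, so 5b^(-1) = 3 − 2 = 1, i.e. b^(-1) = 0.2.
Hence b = 1/0.2 = 5.
Check: U(5, 1) = 0.3333.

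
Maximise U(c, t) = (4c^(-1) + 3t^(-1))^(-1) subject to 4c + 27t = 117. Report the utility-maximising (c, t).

For CES with ρ = -1, MRS = (4/3)·(t/c)^2.
Tangency: set MRS = p_c/p_t = 4/27.
So (t/c)^2 = 1/9; taking the square root, t/c = 1/3, i.e. t = (1/3)·c.
Substitute into the budget 4·c + 27·t = 117: 13·c = 117, so c* = 9 and t* = (1/3)·9 = 3.

c* = 9, t* = 3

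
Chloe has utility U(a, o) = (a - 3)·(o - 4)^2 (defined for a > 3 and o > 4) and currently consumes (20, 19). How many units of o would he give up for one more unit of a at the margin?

MU_a = (o−4)^2, MU_o = 2·(a−3)·(o−4).
MRS = (1/2)·(o−4)/(a−3).
At (20, 19): MRS = 15/34.
That is, one extra unit of a is worth 15/34 units of o at the margin.

MRS = 15/34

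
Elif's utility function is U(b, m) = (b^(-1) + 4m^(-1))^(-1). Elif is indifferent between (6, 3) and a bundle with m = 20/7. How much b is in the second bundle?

b = 10

U depends on (b, m) only through S = b^(-1) + 4m^(-1), so equal utility means equal S. At (6, 3): S = 1.5.
With m = 20/7: 4·(20/7)^(-1) = 1.4, so b^(-1) = 1.5 − 1.4 = 0.1.
Hence b = 1/0.1 = 10.
Check: U(10, 20/7) = 0.6667.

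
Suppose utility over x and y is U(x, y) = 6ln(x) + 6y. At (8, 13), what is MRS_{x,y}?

MRS = 0.125

MU_x = 6/x, MU_y = 6.
MRS = 6/x ÷ 6.
At (8, 13): MRS = 0.125.
The indifference curve has slope −0.125 at this bundle.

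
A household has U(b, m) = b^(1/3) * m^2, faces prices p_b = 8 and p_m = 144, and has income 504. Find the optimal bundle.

b* = 9, m* = 3

MU_b = 1/3·b^(-2/3)·m^2 and MU_m = 2·b^(1/3)·m.
MRS = MU_b/MU_m = (1/6)·m/b.
Tangency: set MRS = p_b/p_m = 8/144 = 1/18.
So (1/6)·m/b = 1/18, i.e. m = (1/3)·b.
Substitute into the budget 8·b + 144·m = 504: 56·b = 504, so b* = 9.
Then m* = (1/3)·9 = 3.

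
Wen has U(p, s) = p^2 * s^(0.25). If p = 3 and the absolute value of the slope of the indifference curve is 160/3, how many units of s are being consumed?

s = 20

MU_p = 2·p·s^(0.25) and MU_s = 0.25·p^2·s^(-0.75).
MRS = MU_p/MU_s = (8)·s/p.
Substitute p = 3: MRS = s/0.375. Setting s/0.375 = 160/3 gives s = (160/3)·0.375 = 20.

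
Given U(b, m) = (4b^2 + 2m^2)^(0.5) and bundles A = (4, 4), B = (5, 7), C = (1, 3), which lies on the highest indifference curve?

Bundle B

Evaluate utility at each bundle:
U(A) = 9.798.
U(B) = 14.071.
U(C) = 4.690.
Highest utility is B, so B ≻ A ≻ C.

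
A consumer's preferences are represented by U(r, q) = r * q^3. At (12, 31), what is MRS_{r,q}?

MU_r = q^3 and MU_q = 3·r·q^2.
MRS = MU_r/MU_q = (1/3)·q/r.
At (12, 31): MRS = 31/36.
So at (12, 31) the consumer would give up 31/36 units of q for one more unit of r.

MRS = 31/36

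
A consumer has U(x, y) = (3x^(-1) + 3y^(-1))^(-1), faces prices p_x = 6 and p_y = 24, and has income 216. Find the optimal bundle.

For CES with ρ = -1, MRS = (y/x)^2.
Tangency: set MRS = p_x/p_y = 6/24 = 0.25.
So (y/x)^2 = 0.25; taking the square root, y/x = 0.5, i.e. y = 0.5·x.
Substitute into the budget 6·x + 24·y = 216: 18·x = 216, so x* = 12 and y* = 0.5·12 = 6.

x* = 12, y* = 6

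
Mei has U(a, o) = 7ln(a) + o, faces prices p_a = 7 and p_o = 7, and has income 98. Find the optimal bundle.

a* = 7, o* = 7

MU_a = 7/a, MU_o = 1.
MRS = 7/a ÷ 1.
Tangency: set MRS = p_a/p_o = 7/7 = 1.
MRS depends only on a: 7/a = 1 ⇒ a* = 7/1 = 7.
From the budget, 7·o = 98 − 7·7 = 49, so o* = 7.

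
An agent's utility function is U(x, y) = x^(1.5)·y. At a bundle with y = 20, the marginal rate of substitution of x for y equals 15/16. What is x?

x = 32

MU_x = 1.5·√x·y and MU_y = x^(1.5).
MRS = MU_x/MU_y = (1.5)·y/x.
Substitute y = 20: MRS = 30/x. Setting 30/x = 15/16 gives x = 30/(15/16) = 32.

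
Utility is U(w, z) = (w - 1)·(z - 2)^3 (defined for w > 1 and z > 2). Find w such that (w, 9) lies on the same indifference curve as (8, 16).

w = 57

U(8, 16) = 19208.
Set U(w, 9) = 19208 and solve.
With z = 9: (9 − 2)^3 = 343, so (w − 1) = 19208/343 = 56.
So w = 1 + 56 = 57.
Check: U(57, 9) = 19208.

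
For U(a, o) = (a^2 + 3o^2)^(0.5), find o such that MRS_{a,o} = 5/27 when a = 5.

For CES with ρ = 2, MRS = (1/3)·(o/a)^(-1).
Setting (1/3)·(o/5)^(-1) = 5/27 gives (o/5)^(-1) = 5/9, so o/5 = 1.8 and o = 9.

o = 9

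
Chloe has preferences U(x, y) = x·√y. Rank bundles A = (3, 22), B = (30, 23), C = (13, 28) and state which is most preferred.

Evaluate utility at each bundle:
U(A) = 14.071.
U(B) = 143.875.
U(C) = 68.790.
Highest utility is B, so B ≻ C ≻ A.

Bundle B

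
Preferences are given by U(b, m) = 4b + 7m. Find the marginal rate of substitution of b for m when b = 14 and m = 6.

MRS = 4/7

MU_b = 4, MU_m = 7, so MRS = 4/7 at every bundle.
At (14, 6): MRS = 4/7.
So at (14, 6) the consumer would give up 4/7 units of m for one more unit of b.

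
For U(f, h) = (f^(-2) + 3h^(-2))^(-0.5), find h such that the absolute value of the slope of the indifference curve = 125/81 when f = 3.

For CES with ρ = -2, MRS = (1/3)·(h/f)^3.
Setting (1/3)·(h/3)^3 = 125/81 gives (h/3)^3 = 125/27, so h/3 = 5/3 and h = 5.

h = 5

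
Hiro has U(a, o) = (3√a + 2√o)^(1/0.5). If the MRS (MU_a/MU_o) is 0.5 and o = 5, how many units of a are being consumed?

For CES with ρ = 0.5, MRS = (3/2)·√(o/a).
Setting (3/2)·√(5/a) = 0.5 gives √(5/a) = 1/3, so 5/a = 1/9 and a = 45.

a = 45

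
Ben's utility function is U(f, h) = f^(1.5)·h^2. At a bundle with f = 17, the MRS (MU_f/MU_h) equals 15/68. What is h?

h = 5

MU_f = 1.5·√f·h^2 and MU_h = 2·f^(1.5)·h.
MRS = MU_f/MU_h = (0.75)·h/f.
Substitute f = 17: MRS = h/(68/3). Setting h/(68/3) = 15/68 gives h = (15/68)·(68/3) = 5.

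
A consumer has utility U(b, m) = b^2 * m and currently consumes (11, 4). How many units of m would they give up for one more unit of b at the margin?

MRS = 8/11

MU_b = 2·b·m and MU_m = b^2.
MRS = MU_b/MU_m = (2/1)·m/b.
At (11, 4): MRS = 8/11.
So at (11, 4) the consumer would give up 8/11 units of m for one more unit of b.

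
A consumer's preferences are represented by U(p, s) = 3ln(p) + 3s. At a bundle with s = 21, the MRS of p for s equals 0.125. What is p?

MU_p = 3/p, MU_s = 3.
MRS = 3/p ÷ 3.
MRS depends only on p: 1/p = 0.125 ⇒ p = 1/0.125 = 8.

p = 8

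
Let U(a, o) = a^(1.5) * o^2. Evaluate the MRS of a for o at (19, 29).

MU_a = 1.5·√a·o^2 and MU_o = 2·a^(1.5)·o.
MRS = MU_a/MU_o = (0.75)·o/a.
At (19, 29): MRS = 87/76.
So at (19, 29) the consumer would give up 87/76 units of o for one more unit of a.

MRS = 87/76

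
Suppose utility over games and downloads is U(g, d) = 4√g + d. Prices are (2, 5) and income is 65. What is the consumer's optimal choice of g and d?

MU_g = 4/(2√g), MU_d = 1.
MRS = 4/(2√g) ÷ 1.
Tangency: set MRS = p_g/p_d = 2/5 = 0.4.
MRS depends only on g: 2/√g = 0.4 ⇒ √g = 2/0.4 = 5 ⇒ g* = 25.
From the budget, 5·d = 65 − 2·25 = 15, so d* = 3.

g* = 25, d* = 3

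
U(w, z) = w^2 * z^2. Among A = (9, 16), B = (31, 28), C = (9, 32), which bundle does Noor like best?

Evaluate utility at each bundle:
U(A) = 20736.
U(B) = 753424.
U(C) = 82944.
Highest utility is B, so B ≻ C ≻ A.

Bundle B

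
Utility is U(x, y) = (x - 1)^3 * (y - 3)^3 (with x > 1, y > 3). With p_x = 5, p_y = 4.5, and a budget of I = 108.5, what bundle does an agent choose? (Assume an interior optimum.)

MU_x = 3·(x−1)^2·(y−3)^3, MU_y = 3·(x−1)^3·(y−3)^2.
MRS = (y−3)/(x−1).
Tangency: set MRS = p_x/p_y = 5/4.5 = 10/9.
So (y − 3)/(x − 1) = 10/9, i.e. (y − 3) = (10/9)·(x − 1).
Rewrite the budget in excess-of-subsistence terms: 5·(x − 1) + 4.5·(y − 3) = 108.5 − 5·1 − 4.5·3 = 90.
Substituting, 10·(x − 1) = 90, so x − 1 = 9 and x* = 10.
Then y − 3 = (10/9)·9 = 10, so y* = 13.

x* = 10, y* = 13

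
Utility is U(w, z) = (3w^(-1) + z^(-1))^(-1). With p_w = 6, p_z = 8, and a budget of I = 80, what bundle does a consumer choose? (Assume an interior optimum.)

For CES with ρ = -1, MRS = (3/1)·(z/w)^2.
Tangency: set MRS = p_w/p_z = 6/8 = 0.75.
So (z/w)^2 = 0.25; taking the square root, z/w = 0.5, i.e. z = 0.5·w.
Substitute into the budget 6·w + 8·z = 80: 10·w = 80, so w* = 8 and z* = 0.5·8 = 4.

w* = 8, z* = 4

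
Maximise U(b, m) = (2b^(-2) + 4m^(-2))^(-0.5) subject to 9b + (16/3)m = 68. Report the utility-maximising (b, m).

For CES with ρ = -2, MRS = (2/4)·(m/b)^3.
Tangency: set MRS = p_b/p_m = 9/(16/3) = 27/16.
So (m/b)^3 = 3.375; taking the cube root, m/b = 1.5, i.e. m = 1.5·b.
Substitute into the budget 9·b + (16/3)·m = 68: 17·b = 68, so b* = 4 and m* = 1.5·4 = 6.

b* = 4, m* = 6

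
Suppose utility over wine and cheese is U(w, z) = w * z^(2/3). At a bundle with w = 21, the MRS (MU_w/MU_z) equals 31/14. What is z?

MU_w = z^(2/3) and MU_z = 2/3·w·z^(-1/3).
MRS = MU_w/MU_z = (1.5)·z/w.
Substitute w = 21: MRS = z/14. Setting z/14 = 31/14 gives z = (31/14)·14 = 31.

z = 31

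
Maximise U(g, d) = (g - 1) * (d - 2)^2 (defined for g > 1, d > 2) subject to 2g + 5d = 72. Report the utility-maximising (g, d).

g* = 11, d* = 10

MU_g = (d−2)^2, MU_d = 2·(g−1)·(d−2).
MRS = (1/2)·(d−2)/(g−1).
Tangency: set MRS = p_g/p_d = 2/5 = 0.4.
So (1/2)·(d − 2)/(g − 1) = 0.4, i.e. (d − 2) = 0.8·(g − 1).
Rewrite the budget in excess-of-subsistence terms: 2·(g − 1) + 5·(d − 2) = 72 − 2·1 − 5·2 = 60.
Substituting, 6·(g − 1) = 60, so g − 1 = 10 and g* = 11.
Then d − 2 = 0.8·10 = 8, so d* = 10.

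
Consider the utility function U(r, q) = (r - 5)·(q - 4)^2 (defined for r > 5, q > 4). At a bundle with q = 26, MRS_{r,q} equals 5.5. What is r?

r = 7

MU_r = (q−4)^2, MU_q = 2·(r−5)·(q−4).
MRS = (1/2)·(q−4)/(r−5).
Substitute q = 26: MRS = 11/(r − 5). Setting this equal to 5.5 gives r − 5 = 11/5.5 = 2, so r = 7.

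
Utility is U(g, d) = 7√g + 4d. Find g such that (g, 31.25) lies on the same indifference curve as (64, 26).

U(64, 26) = 160.
Set U(g, 31.25) = 160 and solve.
With d = 31.25: 7√g = 160 − 4·31.25 = 35, so √g = 5 and g = 25.
Check: U(25, 31.25) = 160.

g = 25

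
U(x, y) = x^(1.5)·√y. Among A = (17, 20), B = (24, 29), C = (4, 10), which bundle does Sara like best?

Evaluate utility at each bundle:
U(A) = 313.465.
U(B) = 633.163.
U(C) = 25.298.
Highest utility is B, so B ≻ A ≻ C.

Bundle B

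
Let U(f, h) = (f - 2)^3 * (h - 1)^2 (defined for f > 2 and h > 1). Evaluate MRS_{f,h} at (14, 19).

MU_f = 3·(f−2)^2·(h−1)^2, MU_h = 2·(f−2)^3·(h−1).
MRS = (3/2)·(h−1)/(f−2).
At (14, 19): MRS = 2.25.
The indifference curve has slope −2.25 at this bundle.

MRS = 2.25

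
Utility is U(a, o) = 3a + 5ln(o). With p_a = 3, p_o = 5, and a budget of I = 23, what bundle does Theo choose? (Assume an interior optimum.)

a* = 6, o* = 1

MU_a = 3, MU_o = 5/o.
MRS = 3 ÷ (5/o).
Tangency: set MRS = p_a/p_o = 3/5 = 0.6.
MRS depends only on o: 0.6·o = 0.6 ⇒ o* = 0.6/0.6 = 1.
From the budget, 3·a = 23 − 5·1 = 18, so a* = 6.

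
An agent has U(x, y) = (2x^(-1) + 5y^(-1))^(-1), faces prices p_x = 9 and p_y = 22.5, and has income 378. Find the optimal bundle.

For CES with ρ = -1, MRS = (2/5)·(y/x)^2.
Tangency: set MRS = p_x/p_y = 9/22.5 = 0.4.
So (y/x)^2 = 1; taking the square root, y/x = 1, i.e. y = x.
Substitute into the budget 9·x + 22.5·y = 378: 31.5·x = 378, so x* = 12 and y* = 12.

x* = 12, y* = 12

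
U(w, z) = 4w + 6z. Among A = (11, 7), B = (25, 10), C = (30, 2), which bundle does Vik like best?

Bundle B

Evaluate utility at each bundle:
U(A) = 86.
U(B) = 160.
U(C) = 132.
Highest utility is B, so B ≻ C ≻ A.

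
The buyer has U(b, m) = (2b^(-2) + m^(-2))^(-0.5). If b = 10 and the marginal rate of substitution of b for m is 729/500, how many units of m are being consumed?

For CES with ρ = -2, MRS = (2/1)·(m/b)^3.
Setting (2/1)·(m/10)^3 = 729/500 gives (m/10)^3 = 729/1000, so m/10 = 0.9 and m = 9.

m = 9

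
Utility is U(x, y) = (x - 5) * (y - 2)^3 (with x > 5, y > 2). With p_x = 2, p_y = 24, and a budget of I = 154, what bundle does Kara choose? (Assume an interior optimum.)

x* = 17, y* = 5

MU_x = (y−2)^3, MU_y = 3·(x−5)·(y−2)^2.
MRS = (1/3)·(y−2)/(x−5).
Tangency: set MRS = p_x/p_y = 2/24 = 1/12.
So (1/3)·(y − 2)/(x − 5) = 1/12, i.e. (y − 2) = 0.25·(x − 5).
Rewrite the budget in excess-of-subsistence terms: 2·(x − 5) + 24·(y − 2) = 154 − 2·5 − 24·2 = 96.
Substituting, 8·(x − 5) = 96, so x − 5 = 12 and x* = 17.
Then y − 2 = 0.25·12 = 3, so y* = 5.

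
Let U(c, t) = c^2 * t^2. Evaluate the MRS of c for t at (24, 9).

MRS = 0.375

MU_c = 2·c·t^2 and MU_t = 2·c^2·t.
MRS = MU_c/MU_t = t/c.
At (24, 9): MRS = 0.375.
The indifference curve has slope −0.375 at this bundle.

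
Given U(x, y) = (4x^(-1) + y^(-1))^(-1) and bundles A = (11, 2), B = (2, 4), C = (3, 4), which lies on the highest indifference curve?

Bundle A

Evaluate utility at each bundle:
U(A) = 1.158.
U(B) = 0.444.
U(C) = 0.632.
Highest utility is A, so A ≻ C ≻ B.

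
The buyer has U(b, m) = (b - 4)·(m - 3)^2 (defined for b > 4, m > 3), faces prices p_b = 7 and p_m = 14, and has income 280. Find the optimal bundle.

MU_b = (m−3)^2, MU_m = 2·(b−4)·(m−3).
MRS = (1/2)·(m−3)/(b−4).
Tangency: set MRS = p_b/p_m = 7/14 = 0.5.
So (1/2)·(m − 3)/(b − 4) = 0.5, i.e. (m − 3) = (b − 4).
Rewrite the budget in excess-of-subsistence terms: 7·(b − 4) + 14·(m − 3) = 280 − 7·4 − 14·3 = 210.
Substituting, 21·(b − 4) = 210, so b − 4 = 10 and b* = 14.
Then m − 3 = 10, so m* = 13.

b* = 14, m* = 13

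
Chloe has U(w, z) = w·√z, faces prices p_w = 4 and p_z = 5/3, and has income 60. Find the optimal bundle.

w* = 10, z* = 12

MU_w = √z and MU_z = 0.5·w·z^(-0.5).
MRS = MU_w/MU_z = (2)·z/w.
Tangency: set MRS = p_w/p_z = 4/(5/3) = 2.4.
So (2)·z/w = 2.4, i.e. z = 1.2·w.
Substitute into the budget 4·w + (5/3)·z = 60: 6·w = 60, so w* = 10.
Then z* = 1.2·10 = 12.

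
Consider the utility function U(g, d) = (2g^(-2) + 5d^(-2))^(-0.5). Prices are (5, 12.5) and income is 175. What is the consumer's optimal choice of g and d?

For CES with ρ = -2, MRS = (2/5)·(d/g)^3.
Tangency: set MRS = p_g/p_d = 5/12.5 = 0.4.
So (d/g)^3 = 1; taking the cube root, d/g = 1, i.e. d = g.
Substitute into the budget 5·g + 12.5·d = 175: 17.5·g = 175, so g* = 10 and d* = 10.

g* = 10, d* = 10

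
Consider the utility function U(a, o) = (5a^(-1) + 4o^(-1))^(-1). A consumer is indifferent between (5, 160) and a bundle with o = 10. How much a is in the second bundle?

a = 8

U depends on (a, o) only through S = 5a^(-1) + 4o^(-1), so equal utility means equal S. At (5, 160): S = 41/40.
With o = 10: 4·10^(-1) = 0.4, so 5a^(-1) = 41/40 − 0.4 = 0.625, i.e. a^(-1) = 0.125.
Hence a = 1/0.125 = 8.
Check: U(8, 10) = 0.9756.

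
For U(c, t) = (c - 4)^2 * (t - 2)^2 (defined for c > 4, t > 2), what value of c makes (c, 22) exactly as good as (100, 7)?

U(100, 7) = 230400.
Set U(c, 22) = 230400 and solve.
With t = 22: (22 − 2)^2 = 400, so (c − 4)^2 = 230400/400 = 576.
Taking the square root (with c > 4): c − 4 = 24, so c = 28.
Check: U(28, 22) = 230400.

c = 28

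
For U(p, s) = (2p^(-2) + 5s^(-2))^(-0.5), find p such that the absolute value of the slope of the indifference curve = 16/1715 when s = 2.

p = 7

For CES with ρ = -2, MRS = (2/5)·(s/p)^3.
Setting (2/5)·(2/p)^3 = 16/1715 gives (2/p)^3 = 8/343, so 2/p = 2/7 and p = 7.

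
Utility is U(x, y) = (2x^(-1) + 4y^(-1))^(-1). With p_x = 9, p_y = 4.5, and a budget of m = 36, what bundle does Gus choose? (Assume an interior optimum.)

For CES with ρ = -1, MRS = (2/4)·(y/x)^2.
Tangency: set MRS = p_x/p_y = 9/4.5 = 2.
So (y/x)^2 = 4; taking the square root, y/x = 2, i.e. y = 2·x.
Substitute into the budget 9·x + 4.5·y = 36: 18·x = 36, so x* = 2 and y* = 2·2 = 4.

x* = 2, y* = 4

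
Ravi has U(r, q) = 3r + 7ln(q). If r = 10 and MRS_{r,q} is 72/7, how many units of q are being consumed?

MU_r = 3, MU_q = 7/q.
MRS = 3 ÷ (7/q).
MRS depends only on q: (3/7)·q = 72/7 ⇒ q = (72/7)/(3/7) = 24.

q = 24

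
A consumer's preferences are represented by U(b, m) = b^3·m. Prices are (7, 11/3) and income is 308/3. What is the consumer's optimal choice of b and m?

MU_b = 3·b^2·m and MU_m = b^3.
MRS = MU_b/MU_m = (3/1)·m/b.
Tangency: set MRS = p_b/p_m = 7/(11/3) = 21/11.
So (3/1)·m/b = 21/11, i.e. m = (7/11)·b.
Substitute into the budget 7·b + (11/3)·m = 308/3: (28/3)·b = 308/3, so b* = 11.
Then m* = (7/11)·11 = 7.

b* = 11, m* = 7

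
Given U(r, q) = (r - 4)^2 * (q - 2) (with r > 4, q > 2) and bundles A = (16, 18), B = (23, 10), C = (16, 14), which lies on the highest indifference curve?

Evaluate utility at each bundle:
U(A) = 2304.
U(B) = 2888.
U(C) = 1728.
Highest utility is B, so B ≻ A ≻ C.

Bundle B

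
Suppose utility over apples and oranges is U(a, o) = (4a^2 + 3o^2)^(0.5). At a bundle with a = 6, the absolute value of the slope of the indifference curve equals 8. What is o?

o = 1

For CES with ρ = 2, MRS = (4/3)·(o/a)^(-1).
Setting (4/3)·(o/6)^(-1) = 8 gives (o/6)^(-1) = 6, so o/6 = 1/6 and o = 1.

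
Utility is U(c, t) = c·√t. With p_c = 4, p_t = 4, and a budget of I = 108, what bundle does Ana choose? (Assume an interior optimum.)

MU_c = √t and MU_t = 0.5·c·t^(-0.5).
MRS = MU_c/MU_t = (2)·t/c.
Tangency: set MRS = p_c/p_t = 4/4 = 1.
So (2)·t/c = 1, i.e. t = 0.5·c.
Substitute into the budget 4·c + 4·t = 108: 6·c = 108, so c* = 18.
Then t* = 0.5·18 = 9.

c* = 18, t* = 9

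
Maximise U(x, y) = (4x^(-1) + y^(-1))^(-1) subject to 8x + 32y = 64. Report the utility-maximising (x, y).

x* = 4, y* = 1

For CES with ρ = -1, MRS = (4/1)·(y/x)^2.
Tangency: set MRS = p_x/p_y = 8/32 = 0.25.
So (y/x)^2 = 1/16; taking the square root, y/x = 0.25, i.e. y = 0.25·x.
Substitute into the budget 8·x + 32·y = 64: 16·x = 64, so x* = 4 and y* = 0.25·4 = 1.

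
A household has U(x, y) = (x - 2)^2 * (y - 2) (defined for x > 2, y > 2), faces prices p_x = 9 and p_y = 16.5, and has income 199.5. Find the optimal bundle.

MU_x = 2·(x−2)·(y−2), MU_y = (x−2)^2.
MRS = (2/1)·(y−2)/(x−2).
Tangency: set MRS = p_x/p_y = 9/16.5 = 6/11.
So (2/1)·(y − 2)/(x − 2) = 6/11, i.e. (y − 2) = (3/11)·(x − 2).
Rewrite the budget in excess-of-subsistence terms: 9·(x − 2) + 16.5·(y − 2) = 199.5 − 9·2 − 16.5·2 = 148.5.
Substituting, 13.5·(x − 2) = 148.5, so x − 2 = 11 and x* = 13.
Then y − 2 = (3/11)·11 = 3, so y* = 5.

x* = 13, y* = 5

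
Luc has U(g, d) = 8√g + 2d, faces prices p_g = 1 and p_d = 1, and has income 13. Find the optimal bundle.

MU_g = 8/(2√g), MU_d = 2.
MRS = 8/(2√g) ÷ 2.
Tangency: set MRS = p_g/p_d = 1/1 = 1.
MRS depends only on g: 2/√g = 1 ⇒ √g = 2/1 = 2 ⇒ g* = 4.
From the budget, 1·d = 13 − 1·4 = 9, so d* = 9.

g* = 4, d* = 9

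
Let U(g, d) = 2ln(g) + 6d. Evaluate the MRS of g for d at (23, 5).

MU_g = 2/g, MU_d = 6.
MRS = 2/g ÷ 6.
At (23, 5): MRS = 1/69.
So at (23, 5) the consumer would give up 1/69 units of d for one more unit of g.

MRS = 1/69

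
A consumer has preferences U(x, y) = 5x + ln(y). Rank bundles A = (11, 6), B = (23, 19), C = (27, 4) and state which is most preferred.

Bundle C

Evaluate utility at each bundle:
U(A) = 56.792.
U(B) = 117.944.
U(C) = 136.386.
Highest utility is C, so C ≻ B ≻ A.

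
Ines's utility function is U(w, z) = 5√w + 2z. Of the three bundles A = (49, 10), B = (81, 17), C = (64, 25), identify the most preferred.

Bundle C

Evaluate utility at each bundle:
U(A) = 55.000.
U(B) = 79.000.
U(C) = 90.000.
Highest utility is C, so C ≻ B ≻ A.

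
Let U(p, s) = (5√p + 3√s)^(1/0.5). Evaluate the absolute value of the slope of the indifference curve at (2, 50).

For CES with ρ = 0.5, MRS = (5/3)·√(s/p).
At (2, 50): MRS = 25/3.
So at (2, 50) the consumer would give up 25/3 units of s for one more unit of p.

MRS = 25/3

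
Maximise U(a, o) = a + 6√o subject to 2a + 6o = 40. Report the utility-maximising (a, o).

MU_a = 1, MU_o = 6/(2√o).
MRS = 1 ÷ (6/(2√o)).
Tangency: set MRS = p_a/p_o = 2/6 = 1/3.
MRS depends only on o: (1/3)·√o = 1/3 ⇒ √o = (1/3)/(1/3) = 1 ⇒ o* = 1.
From the budget, 2·a = 40 − 6·1 = 34, so a* = 17.

a* = 17, o* = 1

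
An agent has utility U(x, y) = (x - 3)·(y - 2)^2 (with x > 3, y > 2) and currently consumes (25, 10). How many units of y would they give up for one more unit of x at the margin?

MRS = 2/11

MU_x = (y−2)^2, MU_y = 2·(x−3)·(y−2).
MRS = (1/2)·(y−2)/(x−3).
At (25, 10): MRS = 2/11.
The indifference curve has slope −2/11 at this bundle.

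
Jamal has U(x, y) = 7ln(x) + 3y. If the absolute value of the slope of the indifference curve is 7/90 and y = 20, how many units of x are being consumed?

MU_x = 7/x, MU_y = 3.
MRS = 7/x ÷ 3.
MRS depends only on x: (7/3)/x = 7/90 ⇒ x = (7/3)/(7/90) = 30.

x = 30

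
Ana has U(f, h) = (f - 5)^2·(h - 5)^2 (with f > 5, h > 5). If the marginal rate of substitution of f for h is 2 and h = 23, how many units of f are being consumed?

MU_f = 2·(f−5)·(h−5)^2, MU_h = 2·(f−5)^2·(h−5).
MRS = (h−5)/(f−5).
Substitute h = 23: MRS = 18/(f − 5). Setting this equal to 2 gives f − 5 = 18/2 = 9, so f = 14.

f = 14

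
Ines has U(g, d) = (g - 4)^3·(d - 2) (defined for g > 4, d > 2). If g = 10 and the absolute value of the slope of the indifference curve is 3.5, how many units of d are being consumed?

MU_g = 3·(g−4)^2·(d−2), MU_d = (g−4)^3.
MRS = (3/1)·(d−2)/(g−4).
Substitute g = 10: MRS = (d − 2)/2. Setting this equal to 3.5 gives d − 2 = 3.5·2 = 7, so d = 9.

d = 9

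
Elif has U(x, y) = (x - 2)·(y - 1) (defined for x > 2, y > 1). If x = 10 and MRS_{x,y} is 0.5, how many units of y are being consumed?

y = 5

MU_x = (y−1), MU_y = (x−2).
MRS = (y−1)/(x−2).
Substitute x = 10: MRS = (y − 1)/8. Setting this equal to 0.5 gives y − 1 = 0.5·8 = 4, so y = 5.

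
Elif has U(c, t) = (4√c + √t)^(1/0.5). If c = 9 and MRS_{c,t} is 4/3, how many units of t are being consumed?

t = 1

For CES with ρ = 0.5, MRS = (4/1)·√(t/c).
Setting (4/1)·√(t/9) = 4/3 gives √(t/9) = 1/3, so t/9 = 1/9 and t = 1.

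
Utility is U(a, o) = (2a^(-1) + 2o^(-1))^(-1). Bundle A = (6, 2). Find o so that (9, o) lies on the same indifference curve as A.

U depends on (a, o) only through S = 2a^(-1) + 2o^(-1), so equal utility means equal S. At (6, 2): S = 4/3.
With a = 9: 2·9^(-1) = 2/9, so 2o^(-1) = 4/3 − 2/9 = 10/9, i.e. o^(-1) = 5/9.
Hence o = 1/(5/9) = 1.8.
Check: U(9, 1.8) = 0.75.

o = 1.8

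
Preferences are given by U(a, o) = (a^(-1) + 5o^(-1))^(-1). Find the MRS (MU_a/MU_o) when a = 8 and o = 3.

For CES with ρ = -1, MRS = (1/5)·(o/a)^2.
At (8, 3): MRS = 9/320.
So at (8, 3) the consumer would give up 9/320 units of o for one more unit of a.

MRS = 9/320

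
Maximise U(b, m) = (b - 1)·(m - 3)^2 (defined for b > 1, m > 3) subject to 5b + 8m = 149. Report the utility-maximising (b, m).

MU_b = (m−3)^2, MU_m = 2·(b−1)·(m−3).
MRS = (1/2)·(m−3)/(b−1).
Tangency: set MRS = p_b/p_m = 5/8 = 0.625.
So (1/2)·(m − 3)/(b − 1) = 0.625, i.e. (m − 3) = 1.25·(b − 1).
Rewrite the budget in excess-of-subsistence terms: 5·(b − 1) + 8·(m − 3) = 149 − 5·1 − 8·3 = 120.
Substituting, 15·(b − 1) = 120, so b − 1 = 8 and b* = 9.
Then m − 3 = 1.25·8 = 10, so m* = 13.

b* = 9, m* = 13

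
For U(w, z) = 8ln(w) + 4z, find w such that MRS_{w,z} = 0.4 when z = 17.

w = 5

MU_w = 8/w, MU_z = 4.
MRS = 8/w ÷ 4.
MRS depends only on w: 2/w = 0.4 ⇒ w = 2/0.4 = 5.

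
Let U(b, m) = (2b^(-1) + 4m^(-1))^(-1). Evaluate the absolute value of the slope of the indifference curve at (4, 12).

For CES with ρ = -1, MRS = (2/4)·(m/b)^2.
At (4, 12): MRS = 4.5.
The indifference curve has slope −4.5 at this bundle.

MRS = 4.5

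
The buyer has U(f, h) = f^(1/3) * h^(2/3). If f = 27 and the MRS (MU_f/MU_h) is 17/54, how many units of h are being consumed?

h = 17

MU_f = 1/3·f^(-2/3)·h^(2/3) and MU_h = 2/3·f^(1/3)·h^(-1/3).
MRS = MU_f/MU_h = (0.5)·h/f.
Substitute f = 27: MRS = h/54. Setting h/54 = 17/54 gives h = (17/54)·54 = 17.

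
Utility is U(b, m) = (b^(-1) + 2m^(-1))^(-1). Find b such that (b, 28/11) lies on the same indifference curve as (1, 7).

U depends on (b, m) only through S = b^(-1) + 2m^(-1), so equal utility means equal S. At (1, 7): S = 9/7.
With m = 28/11: 2·(28/11)^(-1) = 11/14, so b^(-1) = 9/7 − 11/14 = 0.5.
Hence b = 1/0.5 = 2.
Check: U(2, 28/11) = 0.7778.

b = 2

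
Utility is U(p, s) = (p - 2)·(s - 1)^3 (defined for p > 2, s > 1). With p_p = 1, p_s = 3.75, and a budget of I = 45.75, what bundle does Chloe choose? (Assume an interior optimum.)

MU_p = (s−1)^3, MU_s = 3·(p−2)·(s−1)^2.
MRS = (1/3)·(s−1)/(p−2).
Tangency: set MRS = p_p/p_s = 1/3.75 = 4/15.
So (1/3)·(s − 1)/(p − 2) = 4/15, i.e. (s − 1) = 0.8·(p − 2).
Rewrite the budget in excess-of-subsistence terms: 1·(p − 2) + 3.75·(s − 1) = 45.75 − 1·2 − 3.75·1 = 40.
Substituting, 4·(p − 2) = 40, so p − 2 = 10 and p* = 12.
Then s − 1 = 0.8·10 = 8, so s* = 9.

p* = 12, s* = 9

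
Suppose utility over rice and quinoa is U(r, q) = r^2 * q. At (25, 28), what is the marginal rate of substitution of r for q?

MRS = 56/25

MU_r = 2·r·q and MU_q = r^2.
MRS = MU_r/MU_q = (2/1)·q/r.
At (25, 28): MRS = 56/25.
So at (25, 28) the consumer would give up 56/25 units of q for one more unit of r.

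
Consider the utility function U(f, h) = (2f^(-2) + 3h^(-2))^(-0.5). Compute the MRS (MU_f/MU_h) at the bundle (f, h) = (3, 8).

MRS = 1024/81

For CES with ρ = -2, MRS = (2/3)·(h/f)^3.
At (3, 8): MRS = 1024/81.
The indifference curve has slope −1024/81 at this bundle.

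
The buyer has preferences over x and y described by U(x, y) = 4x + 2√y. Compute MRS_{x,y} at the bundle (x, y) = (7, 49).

MRS = 28

MU_x = 4, MU_y = 2/(2√y).
MRS = 4 ÷ (2/(2√y)).
At (7, 49): MRS = 28.
So at (7, 49) the consumer would give up 28 units of y for one more unit of x.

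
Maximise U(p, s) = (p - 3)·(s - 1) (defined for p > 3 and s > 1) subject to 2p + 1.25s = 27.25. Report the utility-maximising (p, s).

p* = 8, s* = 9

MU_p = (s−1), MU_s = (p−3).
MRS = (s−1)/(p−3).
Tangency: set MRS = p_p/p_s = 2/1.25 = 1.6.
So (s − 1)/(p − 3) = 1.6, i.e. (s − 1) = 1.6·(p − 3).
Rewrite the budget in excess-of-subsistence terms: 2·(p − 3) + 1.25·(s − 1) = 27.25 − 2·3 − 1.25·1 = 20.
Substituting, 4·(p − 3) = 20, so p − 3 = 5 and p* = 8.
Then s − 1 = 1.6·5 = 8, so s* = 9.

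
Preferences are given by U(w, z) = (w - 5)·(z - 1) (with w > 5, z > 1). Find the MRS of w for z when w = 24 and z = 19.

MRS = 18/19

MU_w = (z−1), MU_z = (w−5).
MRS = (z−1)/(w−5).
At (24, 19): MRS = 18/19.
That is, one extra unit of w is worth 18/19 units of z at the margin.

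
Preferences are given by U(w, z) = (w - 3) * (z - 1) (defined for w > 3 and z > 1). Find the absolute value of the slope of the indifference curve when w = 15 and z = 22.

MU_w = (z−1), MU_z = (w−3).
MRS = (z−1)/(w−3).
At (15, 22): MRS = 1.75.
That is, one extra unit of w is worth 1.75 units of z at the margin.

MRS = 1.75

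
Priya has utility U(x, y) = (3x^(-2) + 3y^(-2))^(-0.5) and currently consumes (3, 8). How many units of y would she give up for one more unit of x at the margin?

MRS = 512/27

For CES with ρ = -2, MRS = (y/x)^3.
At (3, 8): MRS = 512/27.
So at (3, 8) the consumer would give up 512/27 units of y for one more unit of x.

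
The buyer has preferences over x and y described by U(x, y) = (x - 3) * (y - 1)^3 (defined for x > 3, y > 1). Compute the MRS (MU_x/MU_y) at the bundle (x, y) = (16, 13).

MU_x = (y−1)^3, MU_y = 3·(x−3)·(y−1)^2.
MRS = (1/3)·(y−1)/(x−3).
At (16, 13): MRS = 4/13.
That is, one extra unit of x is worth 4/13 units of y at the margin.

MRS = 4/13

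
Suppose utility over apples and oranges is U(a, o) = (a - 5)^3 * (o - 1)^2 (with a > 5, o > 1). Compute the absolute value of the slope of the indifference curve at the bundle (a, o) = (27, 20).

MRS = 57/44

MU_a = 3·(a−5)^2·(o−1)^2, MU_o = 2·(a−5)^3·(o−1).
MRS = (3/2)·(o−1)/(a−5).
At (27, 20): MRS = 57/44.
That is, one extra unit of a is worth 57/44 units of o at the margin.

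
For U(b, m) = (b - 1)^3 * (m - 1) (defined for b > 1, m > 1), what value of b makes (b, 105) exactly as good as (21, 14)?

U(21, 14) = 104000.
Set U(b, 105) = 104000 and solve.
With m = 105: (105 − 1) = 104, so (b − 1)^3 = 104000/104 = 1000.
Taking the cube root (with b > 1): b − 1 = 10, so b = 11.
Check: U(11, 105) = 104000.

b = 11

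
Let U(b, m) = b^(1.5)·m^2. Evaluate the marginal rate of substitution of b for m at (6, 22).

MU_b = 1.5·√b·m^2 and MU_m = 2·b^(1.5)·m.
MRS = MU_b/MU_m = (0.75)·m/b.
At (6, 22): MRS = 2.75.
That is, one extra unit of b is worth 2.75 units of m at the margin.

MRS = 2.75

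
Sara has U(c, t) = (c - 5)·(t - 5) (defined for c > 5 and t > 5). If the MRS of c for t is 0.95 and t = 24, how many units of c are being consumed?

c = 25

MU_c = (t−5), MU_t = (c−5).
MRS = (t−5)/(c−5).
Substitute t = 24: MRS = 19/(c − 5). Setting this equal to 0.95 gives c − 5 = 19/0.95 = 20, so c = 25.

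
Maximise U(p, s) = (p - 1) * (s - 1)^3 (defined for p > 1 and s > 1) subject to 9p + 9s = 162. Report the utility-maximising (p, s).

p* = 5, s* = 13

MU_p = (s−1)^3, MU_s = 3·(p−1)·(s−1)^2.
MRS = (1/3)·(s−1)/(p−1).
Tangency: set MRS = p_p/p_s = 9/9 = 1.
So (1/3)·(s − 1)/(p − 1) = 1, i.e. (s − 1) = 3·(p − 1).
Rewrite the budget in excess-of-subsistence terms: 9·(p − 1) + 9·(s − 1) = 162 − 9·1 − 9·1 = 144.
Substituting, 36·(p − 1) = 144, so p − 1 = 4 and p* = 5.
Then s − 1 = 3·4 = 12, so s* = 13.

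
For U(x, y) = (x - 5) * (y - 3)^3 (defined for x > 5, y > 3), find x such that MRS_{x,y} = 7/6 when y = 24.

x = 11

MU_x = (y−3)^3, MU_y = 3·(x−5)·(y−3)^2.
MRS = (1/3)·(y−3)/(x−5).
Substitute y = 24: MRS = 7/(x − 5). Setting this equal to 7/6 gives x − 5 = 7/(7/6) = 6, so x = 11.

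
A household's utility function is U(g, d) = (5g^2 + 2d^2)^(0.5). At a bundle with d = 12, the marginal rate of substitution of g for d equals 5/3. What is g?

For CES with ρ = 2, MRS = (5/2)·(d/g)^(-1).
Setting (5/2)·(12/g)^(-1) = 5/3 gives (12/g)^(-1) = 2/3, so 12/g = 1.5 and g = 8.

g = 8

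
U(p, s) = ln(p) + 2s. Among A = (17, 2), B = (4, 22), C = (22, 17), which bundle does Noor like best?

Bundle B

Evaluate utility at each bundle:
U(A) = 6.833.
U(B) = 45.386.
U(C) = 37.091.
Highest utility is B, so B ≻ C ≻ A.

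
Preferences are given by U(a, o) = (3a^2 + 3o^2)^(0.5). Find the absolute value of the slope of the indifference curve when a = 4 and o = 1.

MRS = 4

For CES with ρ = 2, MRS = (o/a)^(-1).
At (4, 1): MRS = 4.
So at (4, 1) the consumer would give up 4 units of o for one more unit of a.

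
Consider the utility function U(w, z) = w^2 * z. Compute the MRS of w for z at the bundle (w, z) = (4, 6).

MU_w = 2·w·z and MU_z = w^2.
MRS = MU_w/MU_z = (2/1)·z/w.
At (4, 6): MRS = 3.
That is, one extra unit of w is worth 3 units of z at the margin.

MRS = 3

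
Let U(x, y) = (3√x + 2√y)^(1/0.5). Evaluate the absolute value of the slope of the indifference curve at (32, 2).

For CES with ρ = 0.5, MRS = (3/2)·√(y/x).
At (32, 2): MRS = 0.375.
So at (32, 2) the consumer would give up 0.375 units of y for one more unit of x.

MRS = 0.375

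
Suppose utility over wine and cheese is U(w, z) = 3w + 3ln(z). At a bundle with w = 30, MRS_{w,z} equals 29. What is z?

z = 29

MU_w = 3, MU_z = 3/z.
MRS = 3 ÷ (3/z).
MRS depends only on z: z = 29 ⇒ z = 29.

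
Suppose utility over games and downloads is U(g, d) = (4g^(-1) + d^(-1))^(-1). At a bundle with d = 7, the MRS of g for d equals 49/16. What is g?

g = 8

For CES with ρ = -1, MRS = (4/1)·(d/g)^2.
Setting (4/1)·(7/g)^2 = 49/16 gives (7/g)^2 = 49/64, so 7/g = 0.875 and g = 8.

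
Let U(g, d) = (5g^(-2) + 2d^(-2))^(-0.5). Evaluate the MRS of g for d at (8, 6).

MRS = 135/128

For CES with ρ = -2, MRS = (5/2)·(d/g)^3.
At (8, 6): MRS = 135/128.
That is, one extra unit of g is worth 135/128 units of d at the margin.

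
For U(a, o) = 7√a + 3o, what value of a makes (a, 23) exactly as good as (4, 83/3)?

a = 16

U(4, 83/3) = 97.
Set U(a, 23) = 97 and solve.
With o = 23: 7√a = 97 − 3·23 = 28, so √a = 4 and a = 16.
Check: U(16, 23) = 97.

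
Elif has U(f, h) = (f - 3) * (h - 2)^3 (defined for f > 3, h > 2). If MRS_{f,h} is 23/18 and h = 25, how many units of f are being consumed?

MU_f = (h−2)^3, MU_h = 3·(f−3)·(h−2)^2.
MRS = (1/3)·(h−2)/(f−3).
Substitute h = 25: MRS = (23/3)/(f − 3). Setting this equal to 23/18 gives f − 3 = (23/3)/(23/18) = 6, so f = 9.

f = 9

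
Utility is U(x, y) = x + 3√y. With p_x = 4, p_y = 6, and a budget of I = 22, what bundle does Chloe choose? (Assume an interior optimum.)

x* = 4, y* = 1

MU_x = 1, MU_y = 3/(2√y).
MRS = 1 ÷ (3/(2√y)).
Tangency: set MRS = p_x/p_y = 4/6 = 2/3.
MRS depends only on y: (2/3)·√y = 2/3 ⇒ √y = (2/3)/(2/3) = 1 ⇒ y* = 1.
From the budget, 4·x = 22 − 6·1 = 16, so x* = 4.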